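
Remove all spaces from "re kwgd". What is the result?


Input string: 're kwgd'
Operation: remove all spaces
Words: 're', 'kwgd'
Join without spaces: rekwgd


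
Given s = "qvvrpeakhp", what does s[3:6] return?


Input string: 'qvvrpeakhp'
Operation: slice [3:6]
Extract characters: s[3]='r', s[4]='p', s[5]='e'
Result: rpe


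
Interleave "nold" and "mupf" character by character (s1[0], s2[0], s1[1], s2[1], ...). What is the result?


String 1: 'nold'
String 2: 'mupf'
Operation: alternate characters
Pairs: 'n'+'m', 'o'+'u', 'l'+'p', 'd'+'f'
Result: nmoulpdf


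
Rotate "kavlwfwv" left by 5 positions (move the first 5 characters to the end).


Input: 'kavlwfwv', shift = 5
Operation: split at index 5 and swap parts
Front part s[0:5] = 'kavlw'
Back part s[5:] = 'fwv'
Rotated = back + front = 'fwv' + 'kavlw'
Result: fwvkavlw


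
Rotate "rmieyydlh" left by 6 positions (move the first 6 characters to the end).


Input: 'rmieyydlh', shift = 6
Operation: split at index 6 and swap parts
Front part s[0:6] = 'rmieyy'
Back part s[6:] = 'dlh'
Rotated = back + front = 'dlh' + 'rmieyy'
Result: dlhrmieyy


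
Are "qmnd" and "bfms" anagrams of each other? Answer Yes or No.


String 1: 'qmnd' -> sorted: 'dmnq'
String 2: 'bfms' -> sorted: 'bfms'
Compare sorted forms: 'dmnq' != 'bfms'
Anagram: No


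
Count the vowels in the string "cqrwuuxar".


Input string: 'cqrwuuxar'
Operation: count vowels (a, e, i, o, u)
Scan: s[0]='c', s[1]='q', s[2]='r', s[3]='w', s[4]='u' (vowel), s[5]='u' (vowel), s[6]='x', s[7]='a' (vowel), s[8]='r'
Vowels found: 3
Result: 3


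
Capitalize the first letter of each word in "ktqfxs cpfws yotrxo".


Input string: 'ktqfxs cpfws yotrxo'
Operation: capitalize first letter of each word
Word transformations: 'ktqfxs'->'Ktqfxs', 'cpfws'->'Cpfws', 'yotrxo'->'Yotrxo'
Result: Ktqfxs Cpfws Yotrxo


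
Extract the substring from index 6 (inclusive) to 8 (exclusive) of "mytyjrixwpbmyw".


Input string: 'mytyjrixwpbmyw'
Operation: slice [6:8]
Extract characters: s[6]='i', s[7]='x'
Result: ix


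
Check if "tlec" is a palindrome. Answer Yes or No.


Input string: 'tlec'
Reversed: 'celt'
Compare pairs: s[0]='t' vs s[3]='c' (mismatch), s[1]='l' vs s[2]='e' (mismatch)
Palindrome: No


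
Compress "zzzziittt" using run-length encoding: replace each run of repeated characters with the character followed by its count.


Input: 'zzzziittt'
Operation: identify consecutive runs
Runs: 'zzzz' -> z4, 'ii' -> i2, 'ttt' -> t3
Encoded: z4i2t3


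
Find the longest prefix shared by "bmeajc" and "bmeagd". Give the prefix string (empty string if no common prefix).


String 1: 'bmeajc'
String 2: 'bmeagd'
Compare position by position:
pos 0: 'b' vs 'b' match
pos 1: 'm' vs 'm' match
pos 2: 'e' vs 'e' match
pos 3: 'a' vs 'a' match
pos 4: 'j' vs 'g' differ -> stop
Longest common prefix: "bmea" (length 4)


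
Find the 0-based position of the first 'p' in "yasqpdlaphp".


Input string: 'yasqpdlaphp'
Target: 'p'
Scanning left to right: s[0]='y', s[1]='a', s[2]='s', s[3]='q', s[4]='p'
First match at index: 4


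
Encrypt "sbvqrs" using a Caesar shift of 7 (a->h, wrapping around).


Input: 'sbvqrs', shift = 7
Operation: for each letter, (position + 7) mod 26
Mapping: 's'(18+7=25)->'z', 'b'(1+7=8)->'i', 'v'(21+7=28, 28 mod 26=2)->'c', 'q'(16+7=23)->'x', 'r'(17+7=24)->'y', 's'(18+7=25)->'z'
Result: zicxyz


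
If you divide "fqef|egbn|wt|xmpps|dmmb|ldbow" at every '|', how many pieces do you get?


Input string: 'fqef|egbn|wt|xmpps|dmmb|ldbow'
Delimiter: '|'
Split result: 'fqef', 'egbn', 'wt', 'xmpps', 'dmmb', 'ldbow'
Number of parts: 6


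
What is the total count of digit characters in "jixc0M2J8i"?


Input string: 'jixc0M2J8i'
Operation: count digit characters (0-9)
Scan: 'j', 'i', 'x', 'c', '0'(digit), 'M', '2'(digit), 'J', '8'(digit), 'i'
Digits found: 3
Result: 3


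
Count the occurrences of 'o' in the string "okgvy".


Input string: 'okgvy'
Target character: 'o'
Scan each position: s[0]='o'
Matches found at indices: 0
Total: 1


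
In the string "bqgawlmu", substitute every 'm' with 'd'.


Input string: 'bqgawlmu'
Operation: replace 'm' with 'd'
Positions of 'm': 6
After replacement: bqgawldu


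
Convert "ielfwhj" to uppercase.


Input string: 'ielfwhj'
Operation: convert each letter to uppercase
Mapping: 'i'->'I', 'e'->'E', 'l'->'L', 'f'->'F', 'w'->'W', 'h'->'H', 'j'->'J'
Result: IELFWHJ


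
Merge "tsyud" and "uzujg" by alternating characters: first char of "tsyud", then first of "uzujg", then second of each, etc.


String 1: 'tsyud'
String 2: 'uzujg'
Operation: alternate characters
Pairs: 't'+'u', 's'+'z', 'y'+'u', 'u'+'j', 'd'+'g'
Result: tuszyuujdg


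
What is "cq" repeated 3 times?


Input string: 'cq'
Operation: repeat 3 times
Concatenation: 'cq' + 'cq' + 'cq'
Result: cqcqcq


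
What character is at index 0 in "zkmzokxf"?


Input string: 'zkmzokxf'
Operation: get character at index 0
Index mapping: s[0]='z'
Result: 'z'


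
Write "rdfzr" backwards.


Input string: 'rdfzr'
Operation: reverse character order
Original order: 'r' -> 'd' -> 'f' -> 'z' -> 'r'
Reversed order: 'r' -> 'z' -> 'f' -> 'd' -> 'r'
Result: rzfdr


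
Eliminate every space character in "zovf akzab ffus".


Input string: 'zovf akzab ffus'
Operation: remove all spaces
Words: 'zovf', 'akzab', 'ffus'
Join without spaces: zovfakzabffus


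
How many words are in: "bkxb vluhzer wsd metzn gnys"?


Input string: 'bkxb vluhzer wsd metzn gnys'
Operation: split by spaces
Words found: 'bkxb', 'vluhzer', 'wsd', 'metzn', 'gnys'
Word count: 5


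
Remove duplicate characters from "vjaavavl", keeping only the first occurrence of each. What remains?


Input: 'vjaavavl'
Operation: keep first occurrence of each character
Scan: s[0]='v' new -> keep; s[1]='j' new -> keep; s[2]='a' new -> keep; s[3]='a' seen -> skip; s[4]='v' seen -> skip; s[5]='a' seen -> skip; s[6]='v' seen -> skip; s[7]='l' new -> keep
Result: vjal


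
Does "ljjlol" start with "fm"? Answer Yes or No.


Input string: 'ljjlol'
Prefix to check: 'fm'
First 2 characters of input: 'lj'
Match: False
Result: No


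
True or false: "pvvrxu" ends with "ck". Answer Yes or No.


Input string: 'pvvrxu'
Suffix to check: 'ck'
Last 2 characters of input: 'xu'
Match: False
Result: No


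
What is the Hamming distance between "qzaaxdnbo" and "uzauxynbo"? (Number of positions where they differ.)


String 1: 'qzaaxdnbo'
String 2: 'uzauxynbo'
Compare each position: pos 0: 'q'!='u', pos 1: 'z'=='z', pos 2: 'a'=='a', pos 3: 'a'!='u', pos 4: 'x'=='x', pos 5: 'd'!='y', pos 6: 'n'=='n', pos 7: 'b'=='b', pos 8: 'o'=='o'
Differing positions: 3
Hamming distance: 3


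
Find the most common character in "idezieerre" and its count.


Input: 'idezieerre'
Operation: tally each character
Counts: 'd':1, 'e':4, 'i':2, 'r':2, 'z':1
Maximum: 'e' appears 4 times


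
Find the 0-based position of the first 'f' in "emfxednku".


Input string: 'emfxednku'
Target: 'f'
Scanning left to right: s[0]='e', s[1]='m', s[2]='f'
First match at index: 2


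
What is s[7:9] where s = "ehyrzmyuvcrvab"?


Input string: 'ehyrzmyuvcrvab'
Operation: slice [7:9]
Extract characters: s[7]='u', s[8]='v'
Result: uv


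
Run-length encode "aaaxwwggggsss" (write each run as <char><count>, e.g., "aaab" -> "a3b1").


Input: 'aaaxwwggggsss'
Operation: identify consecutive runs
Runs: 'aaa' -> a3, 'x' -> x1, 'ww' -> w2, 'gggg' -> g4, 'sss' -> s3
Encoded: a3x1w2g4s3


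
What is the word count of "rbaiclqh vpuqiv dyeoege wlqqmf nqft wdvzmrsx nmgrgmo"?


Input string: 'rbaiclqh vpuqiv dyeoege wlqqmf nqft wdvzmrsx nmgrgmo'
Operation: split by spaces
Words found: 'rbaiclqh', 'vpuqiv', 'dyeoege', 'wlqqmf', 'nqft', 'wdvzmrsx', 'nmgrgmo'
Word count: 7


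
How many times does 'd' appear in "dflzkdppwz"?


Input string: 'dflzkdppwz'
Target character: 'd'
Scan each position: s[0]='d', s[5]='d'
Matches found at indices: 0, 5
Total: 2


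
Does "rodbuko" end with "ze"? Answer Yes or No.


Input string: 'rodbuko'
Suffix to check: 'ze'
Last 2 characters of input: 'ko'
Match: False
Result: No


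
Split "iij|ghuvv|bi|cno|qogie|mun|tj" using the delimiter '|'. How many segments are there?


Input string: 'iij|ghuvv|bi|cno|qogie|mun|tj'
Delimiter: '|'
Split result: 'iij', 'ghuvv', 'bi', 'cno', 'qogie', 'mun', 'tj'
Number of parts: 7


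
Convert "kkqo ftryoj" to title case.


Input string: 'kkqo ftryoj'
Operation: capitalize first letter of each word
Word transformations: 'kkqo'->'Kkqo', 'ftryoj'->'Ftryoj'
Result: Kkqo Ftryoj


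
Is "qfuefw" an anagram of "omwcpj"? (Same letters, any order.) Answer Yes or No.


String 1: 'omwcpj' -> sorted: 'cjmopw'
String 2: 'qfuefw' -> sorted: 'effquw'
Compare sorted forms: 'cjmopw' != 'effquw'
Anagram: No


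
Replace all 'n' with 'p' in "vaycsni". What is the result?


Input string: 'vaycsni'
Operation: replace 'n' with 'p'
Positions of 'n': 5
After replacement: vaycspi


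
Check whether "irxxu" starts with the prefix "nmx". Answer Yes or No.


Input string: 'irxxu'
Prefix to check: 'nmx'
First 3 characters of input: 'irx'
Match: False
Result: No


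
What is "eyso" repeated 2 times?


Input string: 'eyso'
Operation: repeat 2 times
Concatenation: 'eyso' + 'eyso'
Result: eysoeyso


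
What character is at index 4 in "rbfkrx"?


Input string: 'rbfkrx'
Operation: get character at index 4
Index mapping: s[0]='r', s[1]='b', s[2]='f', s[3]='k', s[4]='r'
Result: 'r'


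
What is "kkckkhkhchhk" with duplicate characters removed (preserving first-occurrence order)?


Input: 'kkckkhkhchhk'
Operation: keep first occurrence of each character
Scan: s[0]='k' new -> keep; s[1]='k' seen -> skip; s[2]='c' new -> keep; s[3]='k' seen -> skip; s[4]='k' seen -> skip; s[5]='h' new -> keep; s[6]='k' seen -> skip; s[7]='h' seen -> skip; s[8]='c' seen -> skip; s[9]='h' seen -> skip; s[10]='h' seen -> skip; s[11]='k' seen -> skip
Result: kch


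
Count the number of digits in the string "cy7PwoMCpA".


Input string: 'cy7PwoMCpA'
Operation: count digit characters (0-9)
Scan: 'c', 'y', '7'(digit), 'P', 'w', 'o', 'M', 'C', 'p', 'A'
Digits found: 1
Result: 1


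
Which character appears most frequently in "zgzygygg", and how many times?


Input: 'zgzygygg'
Operation: tally each character
Counts: 'g':4, 'y':2, 'z':2
Maximum: 'g' appears 4 times


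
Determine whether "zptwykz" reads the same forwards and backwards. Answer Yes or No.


Input string: 'zptwykz'
Reversed: 'zkywtpz'
Compare pairs: s[0]='z' vs s[6]='z' (match), s[1]='p' vs s[5]='k' (mismatch), s[2]='t' vs s[4]='y' (mismatch)
Palindrome: No


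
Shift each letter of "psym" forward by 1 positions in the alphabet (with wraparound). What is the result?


Input: 'psym', shift = 1
Operation: for each letter, (position + 1) mod 26
Mapping: 'p'(15+1=16)->'q', 's'(18+1=19)->'t', 'y'(24+1=25)->'z', 'm'(12+1=13)->'n'
Result: qtzn


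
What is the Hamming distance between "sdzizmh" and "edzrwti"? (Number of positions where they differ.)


String 1: 'sdzizmh'
String 2: 'edzrwti'
Compare each position: pos 0: 's'!='e', pos 1: 'd'=='d', pos 2: 'z'=='z', pos 3: 'i'!='r', pos 4: 'z'!='w', pos 5: 'm'!='t', pos 6: 'h'!='i'
Differing positions: 5
Hamming distance: 5


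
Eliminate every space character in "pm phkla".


Input string: 'pm phkla'
Operation: remove all spaces
Words: 'pm', 'phkla'
Join without spaces: pmphkla


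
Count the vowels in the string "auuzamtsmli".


Input string: 'auuzamtsmli'
Operation: count vowels (a, e, i, o, u)
Scan: s[0]='a' (vowel), s[1]='u' (vowel), s[2]='u' (vowel), s[3]='z', s[4]='a' (vowel), s[5]='m', s[6]='t', s[7]='s', s[8]='m', s[9]='l', s[10]='i' (vowel)
Vowels found: 5
Result: 5


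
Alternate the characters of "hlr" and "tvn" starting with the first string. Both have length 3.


String 1: 'hlr'
String 2: 'tvn'
Operation: alternate characters
Pairs: 'h'+'t', 'l'+'v', 'r'+'n'
Result: htlvrn


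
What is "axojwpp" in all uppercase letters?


Input string: 'axojwpp'
Operation: convert each letter to uppercase
Mapping: 'a'->'A', 'x'->'X', 'o'->'O', 'j'->'J', 'w'->'W', 'p'->'P', 'p'->'P'
Result: AXOJWPP


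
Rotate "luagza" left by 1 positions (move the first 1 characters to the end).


Input: 'luagza', shift = 1
Operation: split at index 1 and swap parts
Front part s[0:1] = 'l'
Back part s[1:] = 'uagza'
Rotated = back + front = 'uagza' + 'l'
Result: uagzal


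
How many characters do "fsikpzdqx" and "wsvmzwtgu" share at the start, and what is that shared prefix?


String 1: 'fsikpzdqx'
String 2: 'wsvmzwtgu'
Compare position by position:
pos 0: 'f' vs 'w' differ -> stop
Longest common prefix: "" (length 0)


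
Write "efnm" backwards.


Input string: 'efnm'
Operation: reverse character order
Original order: 'e' -> 'f' -> 'n' -> 'm'
Reversed order: 'm' -> 'n' -> 'f' -> 'e'
Result: mnfe


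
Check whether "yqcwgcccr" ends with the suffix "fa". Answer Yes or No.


Input string: 'yqcwgcccr'
Suffix to check: 'fa'
Last 2 characters of input: 'cr'
Match: False
Result: No


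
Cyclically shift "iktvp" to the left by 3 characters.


Input: 'iktvp', shift = 3
Operation: split at index 3 and swap parts
Front part s[0:3] = 'ikt'
Back part s[3:] = 'vp'
Rotated = back + front = 'vp' + 'ikt'
Result: vpikt


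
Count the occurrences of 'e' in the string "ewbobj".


Input string: 'ewbobj'
Target character: 'e'
Scan each position: s[0]='e'
Matches found at indices: 0
Total: 1


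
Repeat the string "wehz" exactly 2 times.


Input string: 'wehz'
Operation: repeat 2 times
Concatenation: 'wehz' + 'wehz'
Result: wehzwehz


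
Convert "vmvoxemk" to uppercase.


Input string: 'vmvoxemk'
Operation: convert each letter to uppercase
Mapping: 'v'->'V', 'm'->'M', 'v'->'V', 'o'->'O', 'x'->'X', 'e'->'E', 'm'->'M', 'k'->'K'
Result: VMVOXEMK


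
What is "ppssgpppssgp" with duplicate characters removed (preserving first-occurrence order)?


Input: 'ppssgpppssgp'
Operation: keep first occurrence of each character
Scan: s[0]='p' new -> keep; s[1]='p' seen -> skip; s[2]='s' new -> keep; s[3]='s' seen -> skip; s[4]='g' new -> keep; s[5]='p' seen -> skip; s[6]='p' seen -> skip; s[7]='p' seen -> skip; s[8]='s' seen -> skip; s[9]='s' seen -> skip; s[10]='g' seen -> skip; s[11]='p' seen -> skip
Result: psg


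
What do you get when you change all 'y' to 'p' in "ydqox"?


Input string: 'ydqox'
Operation: replace 'y' with 'p'
Positions of 'y': 0
After replacement: pdqox


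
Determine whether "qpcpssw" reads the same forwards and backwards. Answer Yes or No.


Input string: 'qpcpssw'
Reversed: 'wsspcpq'
Compare pairs: s[0]='q' vs s[6]='w' (mismatch), s[1]='p' vs s[5]='s' (mismatch), s[2]='c' vs s[4]='s' (mismatch)
Palindrome: No


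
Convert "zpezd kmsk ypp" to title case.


Input string: 'zpezd kmsk ypp'
Operation: capitalize first letter of each word
Word transformations: 'zpezd'->'Zpezd', 'kmsk'->'Kmsk', 'ypp'->'Ypp'
Result: Zpezd Kmsk Ypp


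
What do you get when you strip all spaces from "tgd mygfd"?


Input string: 'tgd mygfd'
Operation: remove all spaces
Words: 'tgd', 'mygfd'
Join without spaces: tgdmygfd


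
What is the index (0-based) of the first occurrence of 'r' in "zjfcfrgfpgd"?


Input string: 'zjfcfrgfpgd'
Target: 'r'
Scanning left to right: s[0]='z', s[1]='j', s[2]='f', s[3]='c', s[4]='f', s[5]='r'
First match at index: 5


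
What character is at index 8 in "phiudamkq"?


Input string: 'phiudamkq'
Operation: get character at index 8
Index mapping: s[0]='p', s[1]='h', s[2]='i', s[3]='u', s[4]='d', s[5]='a', s[6]='m', s[7]='k', s[8]='q'
Result: 'q'


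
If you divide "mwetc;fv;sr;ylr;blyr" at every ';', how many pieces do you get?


Input string: 'mwetc;fv;sr;ylr;blyr'
Delimiter: ';'
Split result: 'mwetc', 'fv', 'sr', 'ylr', 'blyr'
Number of parts: 5


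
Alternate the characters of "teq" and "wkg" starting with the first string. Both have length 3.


String 1: 'teq'
String 2: 'wkg'
Operation: alternate characters
Pairs: 't'+'w', 'e'+'k', 'q'+'g'
Result: twekqg


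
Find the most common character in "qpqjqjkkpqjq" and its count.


Input: 'qpqjqjkkpqjq'
Operation: tally each character
Counts: 'j':3, 'k':2, 'p':2, 'q':5
Maximum: 'q' appears 5 times


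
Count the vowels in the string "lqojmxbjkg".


Input string: 'lqojmxbjkg'
Operation: count vowels (a, e, i, o, u)
Scan: s[0]='l', s[1]='q', s[2]='o' (vowel), s[3]='j', s[4]='m', s[5]='x', s[6]='b', s[7]='j', s[8]='k', s[9]='g'
Vowels found: 1
Result: 1


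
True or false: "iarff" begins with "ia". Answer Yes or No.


Input string: 'iarff'
Prefix to check: 'ia'
First 2 characters of input: 'ia'
Match: True
Result: Yes


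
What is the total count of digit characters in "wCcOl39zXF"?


Input string: 'wCcOl39zXF'
Operation: count digit characters (0-9)
Scan: 'w', 'C', 'c', 'O', 'l', '3'(digit), '9'(digit), 'z', 'X', 'F'
Digits found: 2
Result: 2


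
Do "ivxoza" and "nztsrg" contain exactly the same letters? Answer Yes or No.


String 1: 'ivxoza' -> sorted: 'aiovxz'
String 2: 'nztsrg' -> sorted: 'gnrstz'
Compare sorted forms: 'aiovxz' != 'gnrstz'
Anagram: No


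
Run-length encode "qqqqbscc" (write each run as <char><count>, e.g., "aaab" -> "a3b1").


Input: 'qqqqbscc'
Operation: identify consecutive runs
Runs: 'qqqq' -> q4, 'b' -> b1, 's' -> s1, 'cc' -> c2
Encoded: q4b1s1c2


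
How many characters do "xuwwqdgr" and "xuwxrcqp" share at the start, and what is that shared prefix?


String 1: 'xuwwqdgr'
String 2: 'xuwxrcqp'
Compare position by position:
pos 0: 'x' vs 'x' match
pos 1: 'u' vs 'u' match
pos 2: 'w' vs 'w' match
pos 3: 'w' vs 'x' differ -> stop
Longest common prefix: "xuw" (length 3)


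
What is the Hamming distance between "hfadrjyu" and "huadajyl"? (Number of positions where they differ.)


String 1: 'hfadrjyu'
String 2: 'huadajyl'
Compare each position: pos 0: 'h'=='h', pos 1: 'f'!='u', pos 2: 'a'=='a', pos 3: 'd'=='d', pos 4: 'r'!='a', pos 5: 'j'=='j', pos 6: 'y'=='y', pos 7: 'u'!='l'
Differing positions: 3
Hamming distance: 3


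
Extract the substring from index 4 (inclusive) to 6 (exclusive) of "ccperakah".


Input string: 'ccperakah'
Operation: slice [4:6]
Extract characters: s[4]='r', s[5]='a'
Result: ra


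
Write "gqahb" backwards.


Input string: 'gqahb'
Operation: reverse character order
Original order: 'g' -> 'q' -> 'a' -> 'h' -> 'b'
Reversed order: 'b' -> 'h' -> 'a' -> 'q' -> 'g'
Result: bhaqg


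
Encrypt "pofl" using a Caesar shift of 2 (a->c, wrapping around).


Input: 'pofl', shift = 2
Operation: for each letter, (position + 2) mod 26
Mapping: 'p'(15+2=17)->'r', 'o'(14+2=16)->'q', 'f'(5+2=7)->'h', 'l'(11+2=13)->'n'
Result: rqhn


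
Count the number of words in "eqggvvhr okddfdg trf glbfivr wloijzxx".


Input string: 'eqggvvhr okddfdg trf glbfivr wloijzxx'
Operation: split by spaces
Words found: 'eqggvvhr', 'okddfdg', 'trf', 'glbfivr', 'wloijzxx'
Word count: 5


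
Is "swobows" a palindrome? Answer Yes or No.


Input string: 'swobows'
Reversed: 'swobows'
Compare pairs: s[0]='s' vs s[6]='s' (match), s[1]='w' vs s[5]='w' (match), s[2]='o' vs s[4]='o' (match)
Palindrome: Yes


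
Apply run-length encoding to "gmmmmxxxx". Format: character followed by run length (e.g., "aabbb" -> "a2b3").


Input: 'gmmmmxxxx'
Operation: identify consecutive runs
Runs: 'g' -> g1, 'mmmm' -> m4, 'xxxx' -> x4
Encoded: g1m4x4


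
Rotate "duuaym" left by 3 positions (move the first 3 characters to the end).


Input: 'duuaym', shift = 3
Operation: split at index 3 and swap parts
Front part s[0:3] = 'duu'
Back part s[3:] = 'aym'
Rotated = back + front = 'aym' + 'duu'
Result: aymduu


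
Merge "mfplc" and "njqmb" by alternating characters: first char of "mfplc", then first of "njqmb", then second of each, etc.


String 1: 'mfplc'
String 2: 'njqmb'
Operation: alternate characters
Pairs: 'm'+'n', 'f'+'j', 'p'+'q', 'l'+'m', 'c'+'b'
Result: mnfjpqlmcb


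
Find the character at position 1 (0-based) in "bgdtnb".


Input string: 'bgdtnb'
Operation: get character at index 1
Index mapping: s[0]='b', s[1]='g'
Result: 'g'


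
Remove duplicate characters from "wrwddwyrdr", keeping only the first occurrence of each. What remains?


Input: 'wrwddwyrdr'
Operation: keep first occurrence of each character
Scan: s[0]='w' new -> keep; s[1]='r' new -> keep; s[2]='w' seen -> skip; s[3]='d' new -> keep; s[4]='d' seen -> skip; s[5]='w' seen -> skip; s[6]='y' new -> keep; s[7]='r' seen -> skip; s[8]='d' seen -> skip; s[9]='r' seen -> skip
Result: wrdy


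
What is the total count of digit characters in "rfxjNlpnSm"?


Input string: 'rfxjNlpnSm'
Operation: count digit characters (0-9)
Scan: 'r', 'f', 'x', 'j', 'N', 'l', 'p', 'n', 'S', 'm'
Digits found: 0
Result: 0


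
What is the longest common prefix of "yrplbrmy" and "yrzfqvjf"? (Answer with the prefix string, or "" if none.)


String 1: 'yrplbrmy'
String 2: 'yrzfqvjf'
Compare position by position:
pos 0: 'y' vs 'y' match
pos 1: 'r' vs 'r' match
pos 2: 'p' vs 'z' differ -> stop
Longest common prefix: "yr" (length 2)


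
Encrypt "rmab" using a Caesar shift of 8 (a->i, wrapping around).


Input: 'rmab', shift = 8
Operation: for each letter, (position + 8) mod 26
Mapping: 'r'(17+8=25)->'z', 'm'(12+8=20)->'u', 'a'(0+8=8)->'i', 'b'(1+8=9)->'j'
Result: zuij


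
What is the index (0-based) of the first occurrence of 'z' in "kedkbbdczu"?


Input string: 'kedkbbdczu'
Target: 'z'
Scanning left to right: s[0]='k', s[1]='e', s[2]='d', s[3]='k', s[4]='b', s[5]='b', s[6]='d', s[7]='c', s[8]='z'
First match at index: 8


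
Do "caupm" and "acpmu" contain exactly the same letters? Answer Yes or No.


String 1: 'caupm' -> sorted: 'acmpu'
String 2: 'acpmu' -> sorted: 'acmpu'
Compare sorted forms: 'acmpu' == 'acmpu'
Anagram: Yes


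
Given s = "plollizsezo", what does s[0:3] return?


Input string: 'plollizsezo'
Operation: slice [0:3]
Extract characters: s[0]='p', s[1]='l', s[2]='o'
Result: plo


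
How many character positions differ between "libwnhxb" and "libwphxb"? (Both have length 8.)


String 1: 'libwnhxb'
String 2: 'libwphxb'
Compare each position: pos 0: 'l'=='l', pos 1: 'i'=='i', pos 2: 'b'=='b', pos 3: 'w'=='w', pos 4: 'n'!='p', pos 5: 'h'=='h', pos 6: 'x'=='x', pos 7: 'b'=='b'
Differing positions: 1
Hamming distance: 1


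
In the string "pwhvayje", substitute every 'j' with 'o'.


Input string: 'pwhvayje'
Operation: replace 'j' with 'o'
Positions of 'j': 6
After replacement: pwhvayoe


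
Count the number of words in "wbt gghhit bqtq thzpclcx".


Input string: 'wbt gghhit bqtq thzpclcx'
Operation: split by spaces
Words found: 'wbt', 'gghhit', 'bqtq', 'thzpclcx'
Word count: 4


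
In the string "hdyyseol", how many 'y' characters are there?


Input string: 'hdyyseol'
Target character: 'y'
Scan each position: s[2]='y', s[3]='y'
Matches found at indices: 2, 3
Total: 2


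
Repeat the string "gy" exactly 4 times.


Input string: 'gy'
Operation: repeat 4 times
Concatenation: 'gy' + 'gy' + 'gy' + 'gy'
Result: gygygygy


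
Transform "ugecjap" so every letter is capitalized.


Input string: 'ugecjap'
Operation: convert each letter to uppercase
Mapping: 'u'->'U', 'g'->'G', 'e'->'E', 'c'->'C', 'j'->'J', 'a'->'A', 'p'->'P'
Result: UGECJAP


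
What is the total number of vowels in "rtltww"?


Input string: 'rtltww'
Operation: count vowels (a, e, i, o, u)
Scan: s[0]='r', s[1]='t', s[2]='l', s[3]='t', s[4]='w', s[5]='w'
Vowels found: 0
Result: 0


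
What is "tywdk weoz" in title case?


Input string: 'tywdk weoz'
Operation: capitalize first letter of each word
Word transformations: 'tywdk'->'Tywdk', 'weoz'->'Weoz'
Result: Tywdk Weoz


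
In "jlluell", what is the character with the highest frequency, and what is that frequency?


Input: 'jlluell'
Operation: tally each character
Counts: 'e':1, 'j':1, 'l':4, 'u':1
Maximum: 'l' appears 4 times


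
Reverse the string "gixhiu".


Input string: 'gixhiu'
Operation: reverse character order
Original order: 'g' -> 'i' -> 'x' -> 'h' -> 'i' -> 'u'
Reversed order: 'u' -> 'i' -> 'h' -> 'x' -> 'i' -> 'g'
Result: uihxig


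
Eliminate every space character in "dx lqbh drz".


Input string: 'dx lqbh drz'
Operation: remove all spaces
Words: 'dx', 'lqbh', 'drz'
Join without spaces: dxlqbhdrz


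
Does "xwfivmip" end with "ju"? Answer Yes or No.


Input string: 'xwfivmip'
Suffix to check: 'ju'
Last 2 characters of input: 'ip'
Match: False
Result: No


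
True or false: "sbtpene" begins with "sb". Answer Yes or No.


Input string: 'sbtpene'
Prefix to check: 'sb'
First 2 characters of input: 'sb'
Match: True
Result: Yes


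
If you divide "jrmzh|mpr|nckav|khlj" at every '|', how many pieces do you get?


Input string: 'jrmzh|mpr|nckav|khlj'
Delimiter: '|'
Split result: 'jrmzh', 'mpr', 'nckav', 'khlj'
Number of parts: 4


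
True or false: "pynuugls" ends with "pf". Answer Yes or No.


Input string: 'pynuugls'
Suffix to check: 'pf'
Last 2 characters of input: 'ls'
Match: False
Result: No


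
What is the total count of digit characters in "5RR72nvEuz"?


Input string: '5RR72nvEuz'
Operation: count digit characters (0-9)
Scan: '5'(digit), 'R', 'R', '7'(digit), '2'(digit), 'n', 'v', 'E', 'u', 'z'
Digits found: 3
Result: 3


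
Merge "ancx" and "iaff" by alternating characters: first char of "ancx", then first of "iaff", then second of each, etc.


String 1: 'ancx'
String 2: 'iaff'
Operation: alternate characters
Pairs: 'a'+'i', 'n'+'a', 'c'+'f', 'x'+'f'
Result: ainacfxf


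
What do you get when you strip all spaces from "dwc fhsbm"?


Input string: 'dwc fhsbm'
Operation: remove all spaces
Words: 'dwc', 'fhsbm'
Join without spaces: dwcfhsbm


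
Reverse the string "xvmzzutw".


Input string: 'xvmzzutw'
Operation: reverse character order
Original order: 'x' -> 'v' -> 'm' -> 'z' -> 'z' -> 'u' -> 't' -> 'w'
Reversed order: 'w' -> 't' -> 'u' -> 'z' -> 'z' -> 'm' -> 'v' -> 'x'
Result: wtuzzmvx


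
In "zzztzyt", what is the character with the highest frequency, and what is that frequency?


Input: 'zzztzyt'
Operation: tally each character
Counts: 't':2, 'y':1, 'z':4
Maximum: 'z' appears 4 times


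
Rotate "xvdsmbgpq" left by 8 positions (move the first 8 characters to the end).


Input: 'xvdsmbgpq', shift = 8
Operation: split at index 8 and swap parts
Front part s[0:8] = 'xvdsmbgp'
Back part s[8:] = 'q'
Rotated = back + front = 'q' + 'xvdsmbgp'
Result: qxvdsmbgp


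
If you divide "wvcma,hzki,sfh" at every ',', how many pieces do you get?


Input string: 'wvcma,hzki,sfh'
Delimiter: ','
Split result: 'wvcma', 'hzki', 'sfh'
Number of parts: 3


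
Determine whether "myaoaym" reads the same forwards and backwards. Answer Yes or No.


Input string: 'myaoaym'
Reversed: 'myaoaym'
Compare pairs: s[0]='m' vs s[6]='m' (match), s[1]='y' vs s[5]='y' (match), s[2]='a' vs s[4]='a' (match)
Palindrome: Yes


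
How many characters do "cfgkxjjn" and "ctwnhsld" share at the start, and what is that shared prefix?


String 1: 'cfgkxjjn'
String 2: 'ctwnhsld'
Compare position by position:
pos 0: 'c' vs 'c' match
pos 1: 'f' vs 't' differ -> stop
Longest common prefix: "c" (length 1)


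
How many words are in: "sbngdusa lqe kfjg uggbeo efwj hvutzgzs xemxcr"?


Input string: 'sbngdusa lqe kfjg uggbeo efwj hvutzgzs xemxcr'
Operation: split by spaces
Words found: 'sbngdusa', 'lqe', 'kfjg', 'uggbeo', 'efwj', 'hvutzgzs', 'xemxcr'
Word count: 7


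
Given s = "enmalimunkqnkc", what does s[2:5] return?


Input string: 'enmalimunkqnkc'
Operation: slice [2:5]
Extract characters: s[2]='m', s[3]='a', s[4]='l'
Result: mal


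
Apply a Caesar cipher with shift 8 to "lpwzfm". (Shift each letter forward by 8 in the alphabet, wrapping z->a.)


Input: 'lpwzfm', shift = 8
Operation: for each letter, (position + 8) mod 26
Mapping: 'l'(11+8=19)->'t', 'p'(15+8=23)->'x', 'w'(22+8=30, 30 mod 26=4)->'e', 'z'(25+8=33, 33 mod 26=7)->'h', 'f'(5+8=13)->'n', 'm'(12+8=20)->'u'
Result: txehnu


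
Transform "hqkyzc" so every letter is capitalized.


Input string: 'hqkyzc'
Operation: convert each letter to uppercase
Mapping: 'h'->'H', 'q'->'Q', 'k'->'K', 'y'->'Y', 'z'->'Z', 'c'->'C'
Result: HQKYZC


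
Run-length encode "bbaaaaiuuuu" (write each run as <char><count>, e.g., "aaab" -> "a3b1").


Input: 'bbaaaaiuuuu'
Operation: identify consecutive runs
Runs: 'bb' -> b2, 'aaaa' -> a4, 'i' -> i1, 'uuuu' -> u4
Encoded: b2a4i1u4


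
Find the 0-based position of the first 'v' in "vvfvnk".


Input string: 'vvfvnk'
Target: 'v'
Scanning left to right: s[0]='v'
First match at index: 0


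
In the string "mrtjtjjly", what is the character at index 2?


Input string: 'mrtjtjjly'
Operation: get character at index 2
Index mapping: s[0]='m', s[1]='r', s[2]='t'
Result: 't'


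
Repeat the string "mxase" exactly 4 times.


Input string: 'mxase'
Operation: repeat 4 times
Concatenation: 'mxase' + 'mxase' + 'mxase' + 'mxase'
Result: mxasemxasemxasemxase


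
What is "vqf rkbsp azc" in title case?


Input string: 'vqf rkbsp azc'
Operation: capitalize first letter of each word
Word transformations: 'vqf'->'Vqf', 'rkbsp'->'Rkbsp', 'azc'->'Azc'
Result: Vqf Rkbsp Azc


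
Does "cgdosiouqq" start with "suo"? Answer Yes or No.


Input string: 'cgdosiouqq'
Prefix to check: 'suo'
First 3 characters of input: 'cgd'
Match: False
Result: No


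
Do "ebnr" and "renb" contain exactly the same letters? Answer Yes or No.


String 1: 'ebnr' -> sorted: 'benr'
String 2: 'renb' -> sorted: 'benr'
Compare sorted forms: 'benr' == 'benr'
Anagram: Yes


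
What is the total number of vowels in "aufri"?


Input string: 'aufri'
Operation: count vowels (a, e, i, o, u)
Scan: s[0]='a' (vowel), s[1]='u' (vowel), s[2]='f', s[3]='r', s[4]='i' (vowel)
Vowels found: 3
Result: 3


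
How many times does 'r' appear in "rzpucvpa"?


Input string: 'rzpucvpa'
Target character: 'r'
Scan each position: s[0]='r'
Matches found at indices: 0
Total: 1


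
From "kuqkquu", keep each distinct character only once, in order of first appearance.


Input: 'kuqkquu'
Operation: keep first occurrence of each character
Scan: s[0]='k' new -> keep; s[1]='u' new -> keep; s[2]='q' new -> keep; s[3]='k' seen -> skip; s[4]='q' seen -> skip; s[5]='u' seen -> skip; s[6]='u' seen -> skip
Result: kuq


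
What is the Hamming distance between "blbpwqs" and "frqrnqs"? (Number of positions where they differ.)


String 1: 'blbpwqs'
String 2: 'frqrnqs'
Compare each position: pos 0: 'b'!='f', pos 1: 'l'!='r', pos 2: 'b'!='q', pos 3: 'p'!='r', pos 4: 'w'!='n', pos 5: 'q'=='q', pos 6: 's'=='s'
Differing positions: 5
Hamming distance: 5


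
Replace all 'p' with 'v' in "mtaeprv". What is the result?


Input string: 'mtaeprv'
Operation: replace 'p' with 'v'
Positions of 'p': 4
After replacement: mtaevrv


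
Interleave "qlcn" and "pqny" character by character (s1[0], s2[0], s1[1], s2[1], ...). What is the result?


String 1: 'qlcn'
String 2: 'pqny'
Operation: alternate characters
Pairs: 'q'+'p', 'l'+'q', 'c'+'n', 'n'+'y'
Result: qplqcnny


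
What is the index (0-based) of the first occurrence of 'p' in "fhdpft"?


Input string: 'fhdpft'
Target: 'p'
Scanning left to right: s[0]='f', s[1]='h', s[2]='d', s[3]='p'
First match at index: 3


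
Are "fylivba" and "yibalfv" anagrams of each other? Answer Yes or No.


String 1: 'fylivba' -> sorted: 'abfilvy'
String 2: 'yibalfv' -> sorted: 'abfilvy'
Compare sorted forms: 'abfilvy' == 'abfilvy'
Anagram: Yes


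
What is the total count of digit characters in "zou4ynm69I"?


Input string: 'zou4ynm69I'
Operation: count digit characters (0-9)
Scan: 'z', 'o', 'u', '4'(digit), 'y', 'n', 'm', '6'(digit), '9'(digit), 'I'
Digits found: 3
Result: 3


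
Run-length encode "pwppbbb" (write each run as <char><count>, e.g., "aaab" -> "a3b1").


Input: 'pwppbbb'
Operation: identify consecutive runs
Runs: 'p' -> p1, 'w' -> w1, 'pp' -> p2, 'bbb' -> b3
Encoded: p1w1p2b3


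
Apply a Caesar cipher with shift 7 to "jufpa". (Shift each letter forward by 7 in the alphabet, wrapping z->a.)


Input: 'jufpa', shift = 7
Operation: for each letter, (position + 7) mod 26
Mapping: 'j'(9+7=16)->'q', 'u'(20+7=27, 27 mod 26=1)->'b', 'f'(5+7=12)->'m', 'p'(15+7=22)->'w', 'a'(0+7=7)->'h'
Result: qbmwh


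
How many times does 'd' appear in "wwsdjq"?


Input string: 'wwsdjq'
Target character: 'd'
Scan each position: s[3]='d'
Matches found at indices: 3
Total: 1


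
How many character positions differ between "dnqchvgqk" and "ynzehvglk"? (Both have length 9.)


String 1: 'dnqchvgqk'
String 2: 'ynzehvglk'
Compare each position: pos 0: 'd'!='y', pos 1: 'n'=='n', pos 2: 'q'!='z', pos 3: 'c'!='e', pos 4: 'h'=='h', pos 5: 'v'=='v', pos 6: 'g'=='g', pos 7: 'q'!='l', pos 8: 'k'=='k'
Differing positions: 4
Hamming distance: 4


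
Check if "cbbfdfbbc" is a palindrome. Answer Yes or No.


Input string: 'cbbfdfbbc'
Reversed: 'cbbfdfbbc'
Compare pairs: s[0]='c' vs s[8]='c' (match), s[1]='b' vs s[7]='b' (match), s[2]='b' vs s[6]='b' (match), s[3]='f' vs s[5]='f' (match)
Palindrome: Yes


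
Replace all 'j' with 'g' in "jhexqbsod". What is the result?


Input string: 'jhexqbsod'
Operation: replace 'j' with 'g'
Positions of 'j': 0
After replacement: ghexqbsod


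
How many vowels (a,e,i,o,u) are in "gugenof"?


Input string: 'gugenof'
Operation: count vowels (a, e, i, o, u)
Scan: s[0]='g', s[1]='u' (vowel), s[2]='g', s[3]='e' (vowel), s[4]='n', s[5]='o' (vowel), s[6]='f'
Vowels found: 3
Result: 3


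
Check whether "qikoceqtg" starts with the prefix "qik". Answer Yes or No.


Input string: 'qikoceqtg'
Prefix to check: 'qik'
First 3 characters of input: 'qik'
Match: True
Result: Yes


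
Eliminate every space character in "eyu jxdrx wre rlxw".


Input string: 'eyu jxdrx wre rlxw'
Operation: remove all spaces
Words: 'eyu', 'jxdrx', 'wre', 'rlxw'
Join without spaces: eyujxdrxwrerlxw


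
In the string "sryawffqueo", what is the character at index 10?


Input string: 'sryawffqueo'
Operation: get character at index 10
Index mapping: s[0]='s', s[1]='r', s[2]='y', s[3]='a', s[4]='w', s[5]='f', s[6]='f', s[7]='q', s[8]='u', s[9]='e', s[10]='o'
Result: 'o'


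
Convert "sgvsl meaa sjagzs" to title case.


Input string: 'sgvsl meaa sjagzs'
Operation: capitalize first letter of each word
Word transformations: 'sgvsl'->'Sgvsl', 'meaa'->'Meaa', 'sjagzs'->'Sjagzs'
Result: Sgvsl Meaa Sjagzs


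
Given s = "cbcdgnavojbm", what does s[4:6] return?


Input string: 'cbcdgnavojbm'
Operation: slice [4:6]
Extract characters: s[4]='g', s[5]='n'
Result: gn


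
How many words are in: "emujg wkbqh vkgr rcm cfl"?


Input string: 'emujg wkbqh vkgr rcm cfl'
Operation: split by spaces
Words found: 'emujg', 'wkbqh', 'vkgr', 'rcm', 'cfl'
Word count: 5


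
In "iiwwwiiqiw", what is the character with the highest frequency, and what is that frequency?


Input: 'iiwwwiiqiw'
Operation: tally each character
Counts: 'i':5, 'q':1, 'w':4
Maximum: 'i' appears 5 times


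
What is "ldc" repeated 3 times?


Input string: 'ldc'
Operation: repeat 3 times
Concatenation: 'ldc' + 'ldc' + 'ldc'
Result: ldcldcldc


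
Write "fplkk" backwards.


Input string: 'fplkk'
Operation: reverse character order
Original order: 'f' -> 'p' -> 'l' -> 'k' -> 'k'
Reversed order: 'k' -> 'k' -> 'l' -> 'p' -> 'f'
Result: kklpf


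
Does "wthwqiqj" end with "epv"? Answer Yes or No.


Input string: 'wthwqiqj'
Suffix to check: 'epv'
Last 3 characters of input: 'iqj'
Match: False
Result: No


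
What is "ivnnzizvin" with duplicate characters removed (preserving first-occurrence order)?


Input: 'ivnnzizvin'
Operation: keep first occurrence of each character
Scan: s[0]='i' new -> keep; s[1]='v' new -> keep; s[2]='n' new -> keep; s[3]='n' seen -> skip; s[4]='z' new -> keep; s[5]='i' seen -> skip; s[6]='z' seen -> skip; s[7]='v' seen -> skip; s[8]='i' seen -> skip; s[9]='n' seen -> skip
Result: ivnz


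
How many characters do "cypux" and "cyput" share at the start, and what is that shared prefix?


String 1: 'cypux'
String 2: 'cyput'
Compare position by position:
pos 0: 'c' vs 'c' match
pos 1: 'y' vs 'y' match
pos 2: 'p' vs 'p' match
pos 3: 'u' vs 'u' match
pos 4: 'x' vs 't' differ -> stop
Longest common prefix: "cypu" (length 4)


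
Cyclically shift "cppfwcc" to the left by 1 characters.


Input: 'cppfwcc', shift = 1
Operation: split at index 1 and swap parts
Front part s[0:1] = 'c'
Back part s[1:] = 'ppfwcc'
Rotated = back + front = 'ppfwcc' + 'c'
Result: ppfwccc


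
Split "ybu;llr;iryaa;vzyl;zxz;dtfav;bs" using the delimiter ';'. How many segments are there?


Input string: 'ybu;llr;iryaa;vzyl;zxz;dtfav;bs'
Delimiter: ';'
Split result: 'ybu', 'llr', 'iryaa', 'vzyl', 'zxz', 'dtfav', 'bs'
Number of parts: 7


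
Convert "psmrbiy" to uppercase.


Input string: 'psmrbiy'
Operation: convert each letter to uppercase
Mapping: 'p'->'P', 's'->'S', 'm'->'M', 'r'->'R', 'b'->'B', 'i'->'I', 'y'->'Y'
Result: PSMRBIY


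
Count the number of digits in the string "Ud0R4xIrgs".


Input string: 'Ud0R4xIrgs'
Operation: count digit characters (0-9)
Scan: 'U', 'd', '0'(digit), 'R', '4'(digit), 'x', 'I', 'r', 'g', 's'
Digits found: 2
Result: 2


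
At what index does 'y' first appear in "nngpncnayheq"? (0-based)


Input string: 'nngpncnayheq'
Target: 'y'
Scanning left to right: s[0]='n', s[1]='n', s[2]='g', s[3]='p', s[4]='n', s[5]='c', s[6]='n', s[7]='a', s[8]='y'
First match at index: 8


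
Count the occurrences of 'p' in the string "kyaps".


Input string: 'kyaps'
Target character: 'p'
Scan each position: s[3]='p'
Matches found at indices: 3
Total: 1


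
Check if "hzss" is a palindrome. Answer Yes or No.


Input string: 'hzss'
Reversed: 'sszh'
Compare pairs: s[0]='h' vs s[3]='s' (mismatch), s[1]='z' vs s[2]='s' (mismatch)
Palindrome: No


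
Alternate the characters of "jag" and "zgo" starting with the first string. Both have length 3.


String 1: 'jag'
String 2: 'zgo'
Operation: alternate characters
Pairs: 'j'+'z', 'a'+'g', 'g'+'o'
Result: jzaggo


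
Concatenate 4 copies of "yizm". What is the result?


Input string: 'yizm'
Operation: repeat 4 times
Concatenation: 'yizm' + 'yizm' + 'yizm' + 'yizm'
Result: yizmyizmyizmyizm


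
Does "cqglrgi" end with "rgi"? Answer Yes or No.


Input string: 'cqglrgi'
Suffix to check: 'rgi'
Last 3 characters of input: 'rgi'
Match: True
Result: Yes


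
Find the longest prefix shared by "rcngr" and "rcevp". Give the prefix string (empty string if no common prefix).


String 1: 'rcngr'
String 2: 'rcevp'
Compare position by position:
pos 0: 'r' vs 'r' match
pos 1: 'c' vs 'c' match
pos 2: 'n' vs 'e' differ -> stop
Longest common prefix: "rc" (length 2)


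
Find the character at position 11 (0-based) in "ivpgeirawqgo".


Input string: 'ivpgeirawqgo'
Operation: get character at index 11
Index mapping: s[0]='i', s[1]='v', s[2]='p', s[3]='g', s[4]='e', s[5]='i', s[6]='r', s[7]='a', s[8]='w', s[9]='q', s[10]='g', s[11]='o'
Result: 'o'


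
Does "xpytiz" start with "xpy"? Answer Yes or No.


Input string: 'xpytiz'
Prefix to check: 'xpy'
First 3 characters of input: 'xpy'
Match: True
Result: Yes


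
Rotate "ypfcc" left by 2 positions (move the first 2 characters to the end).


Input: 'ypfcc', shift = 2
Operation: split at index 2 and swap parts
Front part s[0:2] = 'yp'
Back part s[2:] = 'fcc'
Rotated = back + front = 'fcc' + 'yp'
Result: fccyp


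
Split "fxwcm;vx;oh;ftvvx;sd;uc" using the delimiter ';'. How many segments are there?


Input string: 'fxwcm;vx;oh;ftvvx;sd;uc'
Delimiter: ';'
Split result: 'fxwcm', 'vx', 'oh', 'ftvvx', 'sd', 'uc'
Number of parts: 6
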